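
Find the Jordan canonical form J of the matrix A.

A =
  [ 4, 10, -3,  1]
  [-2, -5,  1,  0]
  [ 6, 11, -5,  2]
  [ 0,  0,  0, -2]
J_3(-2) ⊕ J_1(-2)

The characteristic polynomial is
  det(x·I − A) = x^4 + 8*x^3 + 24*x^2 + 32*x + 16 = (x + 2)^4

Eigenvalues and multiplicities (the geometric multiplicity of λ is n − rank(A − λI), which equals the number of Jordan blocks for λ):
  λ = -2: algebraic multiplicity = 4, geometric multiplicity = 2

Determining the block sizes for each eigenvalue:
  λ = -2: with am = 4 and gm = 2, the partition is not yet determined (e.g. several partitions of 4 into 2 parts exist). Let N = A − (-2)·I. Computing rank(N^1) = 2, rank(N^2) = 1, rank(N^3) = 0; the number of blocks of size ≥ j is rank(N^{j−1}) − rank(N^j), giving [2, 1, 1]. So we have 1 block(s) of size 3, 1 block(s) of size 1 → block sizes [3, 1]

Assembling the blocks gives a Jordan form
J =
  [-2,  1,  0,  0]
  [ 0, -2,  1,  0]
  [ 0,  0, -2,  0]
  [ 0,  0,  0, -2]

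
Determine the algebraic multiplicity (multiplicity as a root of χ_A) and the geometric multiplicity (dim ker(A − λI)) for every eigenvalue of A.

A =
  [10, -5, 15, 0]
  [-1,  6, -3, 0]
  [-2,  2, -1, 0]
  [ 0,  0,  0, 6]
λ = 5: alg = 3, geom = 2; λ = 6: alg = 1, geom = 1

Step 1 — factor the characteristic polynomial to read off the algebraic multiplicities:
  χ_A(x) = (x - 6)*(x - 5)^3

Step 2 — compute geometric multiplicities via the rank-nullity identity g(λ) = n − rank(A − λI):
  rank(A − (5)·I) = 2, so dim ker(A − (5)·I) = n − 2 = 2
  rank(A − (6)·I) = 3, so dim ker(A − (6)·I) = n − 3 = 1

Summary:
  λ = 5: algebraic multiplicity = 3, geometric multiplicity = 2
  λ = 6: algebraic multiplicity = 1, geometric multiplicity = 1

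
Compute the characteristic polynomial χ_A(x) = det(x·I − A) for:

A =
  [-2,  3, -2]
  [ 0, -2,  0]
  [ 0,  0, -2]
x^3 + 6*x^2 + 12*x + 8

Expanding det(x·I − A) (e.g. by cofactor expansion or by noting that A is similar to its Jordan form J, which has the same characteristic polynomial as A) gives
  χ_A(x) = x^3 + 6*x^2 + 12*x + 8
which factors as (x + 2)^3. The eigenvalues (with algebraic multiplicities) are λ = -2 with multiplicity 3.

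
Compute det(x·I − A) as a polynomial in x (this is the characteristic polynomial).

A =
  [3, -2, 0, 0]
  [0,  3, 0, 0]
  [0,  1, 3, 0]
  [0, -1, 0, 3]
x^4 - 12*x^3 + 54*x^2 - 108*x + 81

Expanding det(x·I − A) (e.g. by cofactor expansion or by noting that A is similar to its Jordan form J, which has the same characteristic polynomial as A) gives
  χ_A(x) = x^4 - 12*x^3 + 54*x^2 - 108*x + 81
which factors as (x - 3)^4. The eigenvalues (with algebraic multiplicities) are λ = 3 with multiplicity 4.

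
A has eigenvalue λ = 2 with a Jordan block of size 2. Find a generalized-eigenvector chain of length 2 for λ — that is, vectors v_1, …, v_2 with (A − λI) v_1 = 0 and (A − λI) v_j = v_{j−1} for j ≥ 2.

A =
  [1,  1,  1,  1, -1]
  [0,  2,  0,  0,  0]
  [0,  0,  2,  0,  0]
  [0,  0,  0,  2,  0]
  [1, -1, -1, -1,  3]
A Jordan chain for λ = 2 of length 2:
v_1 = (-1, 0, 0, 0, 1)ᵀ
v_2 = (1, 0, 0, 0, 0)ᵀ

Let N = A − (2)·I. We want v_2 with N^2 v_2 = 0 but N^1 v_2 ≠ 0; then v_{j-1} := N · v_j for j = 2, …, 2.

Pick v_2 = (1, 0, 0, 0, 0)ᵀ.
Then v_1 = N · v_2 = (-1, 0, 0, 0, 1)ᵀ.

Sanity check: (A − (2)·I) v_1 = (0, 0, 0, 0, 0)ᵀ = 0. ✓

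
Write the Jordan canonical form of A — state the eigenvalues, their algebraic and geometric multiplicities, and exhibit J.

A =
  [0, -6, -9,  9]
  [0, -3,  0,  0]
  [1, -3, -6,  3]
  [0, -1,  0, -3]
J_2(-3) ⊕ J_2(-3)

The characteristic polynomial is
  det(x·I − A) = x^4 + 12*x^3 + 54*x^2 + 108*x + 81 = (x + 3)^4

Eigenvalues and multiplicities (the geometric multiplicity of λ is n − rank(A − λI), which equals the number of Jordan blocks for λ):
  λ = -3: algebraic multiplicity = 4, geometric multiplicity = 2

Determining the block sizes for each eigenvalue:
  λ = -3: with am = 4 and gm = 2, the partition is not yet determined (e.g. several partitions of 4 into 2 parts exist). Let N = A − (-3)·I. Computing rank(N^1) = 2, rank(N^2) = 0; the number of blocks of size ≥ j is rank(N^{j−1}) − rank(N^j), giving [2, 2]. So we have 2 block(s) of size 2 → block sizes [2, 2]

Assembling the blocks gives a Jordan form
J =
  [-3,  1,  0,  0]
  [ 0, -3,  0,  0]
  [ 0,  0, -3,  1]
  [ 0,  0,  0, -3]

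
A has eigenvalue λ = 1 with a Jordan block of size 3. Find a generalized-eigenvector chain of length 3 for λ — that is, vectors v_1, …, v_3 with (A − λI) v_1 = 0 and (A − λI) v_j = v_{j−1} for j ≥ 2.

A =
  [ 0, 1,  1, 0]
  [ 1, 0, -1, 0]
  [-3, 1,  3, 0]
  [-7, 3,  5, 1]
A Jordan chain for λ = 1 of length 3:
v_1 = (-1, 1, -2, -5)ᵀ
v_2 = (-1, 1, -3, -7)ᵀ
v_3 = (1, 0, 0, 0)ᵀ

Let N = A − (1)·I. We want v_3 with N^3 v_3 = 0 but N^2 v_3 ≠ 0; then v_{j-1} := N · v_j for j = 3, …, 2.

Pick v_3 = (1, 0, 0, 0)ᵀ.
Then v_2 = N · v_3 = (-1, 1, -3, -7)ᵀ.
Then v_1 = N · v_2 = (-1, 1, -2, -5)ᵀ.

Sanity check: (A − (1)·I) v_1 = (0, 0, 0, 0)ᵀ = 0. ✓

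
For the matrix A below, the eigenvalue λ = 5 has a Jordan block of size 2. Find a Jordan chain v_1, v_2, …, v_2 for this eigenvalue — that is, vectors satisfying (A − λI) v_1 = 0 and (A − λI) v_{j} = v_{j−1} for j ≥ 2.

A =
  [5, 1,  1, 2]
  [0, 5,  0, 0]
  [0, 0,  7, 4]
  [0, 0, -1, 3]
A Jordan chain for λ = 5 of length 2:
v_1 = (1, 0, 0, 0)ᵀ
v_2 = (0, 1, 0, 0)ᵀ

Let N = A − (5)·I. We want v_2 with N^2 v_2 = 0 but N^1 v_2 ≠ 0; then v_{j-1} := N · v_j for j = 2, …, 2.

Pick v_2 = (0, 1, 0, 0)ᵀ.
Then v_1 = N · v_2 = (1, 0, 0, 0)ᵀ.

Sanity check: (A − (5)·I) v_1 = (0, 0, 0, 0)ᵀ = 0. ✓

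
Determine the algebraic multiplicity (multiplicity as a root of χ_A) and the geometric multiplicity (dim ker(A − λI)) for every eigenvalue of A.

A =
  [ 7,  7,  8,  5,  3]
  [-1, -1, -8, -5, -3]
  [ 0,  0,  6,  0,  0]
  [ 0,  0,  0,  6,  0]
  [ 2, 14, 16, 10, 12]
λ = 6: alg = 5, geom = 4

Step 1 — factor the characteristic polynomial to read off the algebraic multiplicities:
  χ_A(x) = (x - 6)^5

Step 2 — compute geometric multiplicities via the rank-nullity identity g(λ) = n − rank(A − λI):
  rank(A − (6)·I) = 1, so dim ker(A − (6)·I) = n − 1 = 4

Summary:
  λ = 6: algebraic multiplicity = 5, geometric multiplicity = 4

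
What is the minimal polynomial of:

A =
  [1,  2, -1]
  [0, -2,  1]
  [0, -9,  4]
x^3 - 3*x^2 + 3*x - 1

The characteristic polynomial is χ_A(x) = (x - 1)^3, so the eigenvalues are known. The minimal polynomial is
  m_A(x) = Π_λ (x − λ)^{k_λ}
where k_λ is the size of the *largest* Jordan block for λ (equivalently, the smallest k with (A − λI)^k v = 0 for every generalised eigenvector v of λ).

  λ = 1: largest Jordan block has size 3, contributing (x − 1)^3

So m_A(x) = (x - 1)^3 = x^3 - 3*x^2 + 3*x - 1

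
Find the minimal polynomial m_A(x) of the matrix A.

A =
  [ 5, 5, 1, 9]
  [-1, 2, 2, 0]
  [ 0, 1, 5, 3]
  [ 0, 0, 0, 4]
x^3 - 12*x^2 + 48*x - 64

The characteristic polynomial is χ_A(x) = (x - 4)^4, so the eigenvalues are known. The minimal polynomial is
  m_A(x) = Π_λ (x − λ)^{k_λ}
where k_λ is the size of the *largest* Jordan block for λ (equivalently, the smallest k with (A − λI)^k v = 0 for every generalised eigenvector v of λ).

  λ = 4: largest Jordan block has size 3, contributing (x − 4)^3

So m_A(x) = (x - 4)^3 = x^3 - 12*x^2 + 48*x - 64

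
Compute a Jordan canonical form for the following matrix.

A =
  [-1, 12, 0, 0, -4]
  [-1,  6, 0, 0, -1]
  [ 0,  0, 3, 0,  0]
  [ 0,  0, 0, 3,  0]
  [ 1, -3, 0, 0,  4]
J_2(3) ⊕ J_1(3) ⊕ J_1(3) ⊕ J_1(3)

The characteristic polynomial is
  det(x·I − A) = x^5 - 15*x^4 + 90*x^3 - 270*x^2 + 405*x - 243 = (x - 3)^5

Eigenvalues and multiplicities (the geometric multiplicity of λ is n − rank(A − λI), which equals the number of Jordan blocks for λ):
  λ = 3: algebraic multiplicity = 5, geometric multiplicity = 4

Determining the block sizes for each eigenvalue:
  λ = 3: 4 blocks summing to 5 forces exactly one block of size 2 and the rest size 1 → block sizes [2, 1, 1, 1]

Assembling the blocks gives a Jordan form
J =
  [3, 1, 0, 0, 0]
  [0, 3, 0, 0, 0]
  [0, 0, 3, 0, 0]
  [0, 0, 0, 3, 0]
  [0, 0, 0, 0, 3]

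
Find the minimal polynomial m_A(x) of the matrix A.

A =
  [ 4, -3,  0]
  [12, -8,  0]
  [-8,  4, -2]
x^2 + 4*x + 4

The characteristic polynomial is χ_A(x) = (x + 2)^3, so the eigenvalues are known. The minimal polynomial is
  m_A(x) = Π_λ (x − λ)^{k_λ}
where k_λ is the size of the *largest* Jordan block for λ (equivalently, the smallest k with (A − λI)^k v = 0 for every generalised eigenvector v of λ).

  λ = -2: largest Jordan block has size 2, contributing (x + 2)^2

So m_A(x) = (x + 2)^2 = x^2 + 4*x + 4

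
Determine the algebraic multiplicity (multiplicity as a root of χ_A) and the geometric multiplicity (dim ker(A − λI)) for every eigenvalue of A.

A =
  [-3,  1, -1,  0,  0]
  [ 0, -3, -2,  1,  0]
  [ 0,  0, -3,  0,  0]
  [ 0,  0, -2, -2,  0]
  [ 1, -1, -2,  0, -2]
λ = -3: alg = 3, geom = 2; λ = -2: alg = 2, geom = 2

Step 1 — factor the characteristic polynomial to read off the algebraic multiplicities:
  χ_A(x) = (x + 2)^2*(x + 3)^3

Step 2 — compute geometric multiplicities via the rank-nullity identity g(λ) = n − rank(A − λI):
  rank(A − (-3)·I) = 3, so dim ker(A − (-3)·I) = n − 3 = 2
  rank(A − (-2)·I) = 3, so dim ker(A − (-2)·I) = n − 3 = 2

Summary:
  λ = -3: algebraic multiplicity = 3, geometric multiplicity = 2
  λ = -2: algebraic multiplicity = 2, geometric multiplicity = 2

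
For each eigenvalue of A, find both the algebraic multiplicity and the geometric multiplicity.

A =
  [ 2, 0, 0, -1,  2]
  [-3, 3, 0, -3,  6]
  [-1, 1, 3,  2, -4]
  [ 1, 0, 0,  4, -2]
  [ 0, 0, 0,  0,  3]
λ = 3: alg = 5, geom = 3

Step 1 — factor the characteristic polynomial to read off the algebraic multiplicities:
  χ_A(x) = (x - 3)^5

Step 2 — compute geometric multiplicities via the rank-nullity identity g(λ) = n − rank(A − λI):
  rank(A − (3)·I) = 2, so dim ker(A − (3)·I) = n − 2 = 3

Summary:
  λ = 3: algebraic multiplicity = 5, geometric multiplicity = 3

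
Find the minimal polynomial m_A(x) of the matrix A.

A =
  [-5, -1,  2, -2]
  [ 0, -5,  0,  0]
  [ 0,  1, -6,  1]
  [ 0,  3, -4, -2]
x^4 + 18*x^3 + 121*x^2 + 360*x + 400

The characteristic polynomial is χ_A(x) = (x + 4)^2*(x + 5)^2, so the eigenvalues are known. The minimal polynomial is
  m_A(x) = Π_λ (x − λ)^{k_λ}
where k_λ is the size of the *largest* Jordan block for λ (equivalently, the smallest k with (A − λI)^k v = 0 for every generalised eigenvector v of λ).

  λ = -5: largest Jordan block has size 2, contributing (x + 5)^2
  λ = -4: largest Jordan block has size 2, contributing (x + 4)^2

So m_A(x) = (x + 4)^2*(x + 5)^2 = x^4 + 18*x^3 + 121*x^2 + 360*x + 400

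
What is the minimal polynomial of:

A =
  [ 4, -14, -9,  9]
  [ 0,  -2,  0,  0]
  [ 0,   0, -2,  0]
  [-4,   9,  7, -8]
x^3 + 6*x^2 + 12*x + 8

The characteristic polynomial is χ_A(x) = (x + 2)^4, so the eigenvalues are known. The minimal polynomial is
  m_A(x) = Π_λ (x − λ)^{k_λ}
where k_λ is the size of the *largest* Jordan block for λ (equivalently, the smallest k with (A − λI)^k v = 0 for every generalised eigenvector v of λ).

  λ = -2: largest Jordan block has size 3, contributing (x + 2)^3

So m_A(x) = (x + 2)^3 = x^3 + 6*x^2 + 12*x + 8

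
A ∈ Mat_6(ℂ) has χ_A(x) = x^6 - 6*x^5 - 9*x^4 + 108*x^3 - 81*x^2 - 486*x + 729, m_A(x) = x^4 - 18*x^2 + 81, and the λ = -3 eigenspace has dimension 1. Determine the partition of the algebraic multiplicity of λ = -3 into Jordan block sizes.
Block sizes for λ = -3: [2]

Step 1 — from the characteristic polynomial, algebraic multiplicity of λ = -3 is 2. From dim ker(A − (-3)·I) = 1, there are exactly 1 Jordan blocks for λ = -3.
Step 2 — from the minimal polynomial, the factor (x + 3)^2 tells us the largest block for λ = -3 has size 2.
Step 3 — with total size 2, 1 blocks, and largest block 2, the block sizes (in nonincreasing order) are [2].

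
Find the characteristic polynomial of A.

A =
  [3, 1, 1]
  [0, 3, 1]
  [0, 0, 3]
x^3 - 9*x^2 + 27*x - 27

Expanding det(x·I − A) (e.g. by cofactor expansion or by noting that A is similar to its Jordan form J, which has the same characteristic polynomial as A) gives
  χ_A(x) = x^3 - 9*x^2 + 27*x - 27
which factors as (x - 3)^3. The eigenvalues (with algebraic multiplicities) are λ = 3 with multiplicity 3.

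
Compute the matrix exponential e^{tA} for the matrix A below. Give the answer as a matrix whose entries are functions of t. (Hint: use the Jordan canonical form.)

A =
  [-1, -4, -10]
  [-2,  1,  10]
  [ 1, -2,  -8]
e^{tA} =
  [2*exp(-2*t) - exp(-3*t), -4*exp(-2*t) + 4*exp(-3*t), -10*exp(-2*t) + 10*exp(-3*t)]
  [-2*exp(-2*t) + 2*exp(-3*t), 4*exp(-2*t) - 3*exp(-3*t), 10*exp(-2*t) - 10*exp(-3*t)]
  [exp(-2*t) - exp(-3*t), -2*exp(-2*t) + 2*exp(-3*t), -5*exp(-2*t) + 6*exp(-3*t)]

Strategy: write A = P · J · P⁻¹ where J is a Jordan canonical form, so e^{tA} = P · e^{tJ} · P⁻¹, and e^{tJ} can be computed block-by-block.

A has Jordan form
J =
  [-3,  0,  0]
  [ 0, -3,  0]
  [ 0,  0, -2]
(up to reordering of blocks).

Per-block formulas:
  For a 1×1 block at λ = -2: exp(t · [-2]) = [e^(-2t)].
  For a 1×1 block at λ = -3: exp(t · [-3]) = [e^(-3t)].

After assembling e^{tJ} and conjugating by P, we get:

e^{tA} =
  [2*exp(-2*t) - exp(-3*t), -4*exp(-2*t) + 4*exp(-3*t), -10*exp(-2*t) + 10*exp(-3*t)]
  [-2*exp(-2*t) + 2*exp(-3*t), 4*exp(-2*t) - 3*exp(-3*t), 10*exp(-2*t) - 10*exp(-3*t)]
  [exp(-2*t) - exp(-3*t), -2*exp(-2*t) + 2*exp(-3*t), -5*exp(-2*t) + 6*exp(-3*t)]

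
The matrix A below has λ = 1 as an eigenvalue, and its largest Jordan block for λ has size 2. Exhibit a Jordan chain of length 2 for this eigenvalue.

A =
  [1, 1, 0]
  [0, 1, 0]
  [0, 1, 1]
A Jordan chain for λ = 1 of length 2:
v_1 = (1, 0, 1)ᵀ
v_2 = (0, 1, 0)ᵀ

Let N = A − (1)·I. We want v_2 with N^2 v_2 = 0 but N^1 v_2 ≠ 0; then v_{j-1} := N · v_j for j = 2, …, 2.

Pick v_2 = (0, 1, 0)ᵀ.
Then v_1 = N · v_2 = (1, 0, 1)ᵀ.

Sanity check: (A − (1)·I) v_1 = (0, 0, 0)ᵀ = 0. ✓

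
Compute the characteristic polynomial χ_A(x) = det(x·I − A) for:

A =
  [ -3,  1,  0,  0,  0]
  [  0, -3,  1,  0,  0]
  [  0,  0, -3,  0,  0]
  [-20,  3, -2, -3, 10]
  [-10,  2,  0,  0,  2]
x^5 + 10*x^4 + 30*x^3 - 135*x - 162

Expanding det(x·I − A) (e.g. by cofactor expansion or by noting that A is similar to its Jordan form J, which has the same characteristic polynomial as A) gives
  χ_A(x) = x^5 + 10*x^4 + 30*x^3 - 135*x - 162
which factors as (x - 2)*(x + 3)^4. The eigenvalues (with algebraic multiplicities) are λ = -3 with multiplicity 4, λ = 2 with multiplicity 1.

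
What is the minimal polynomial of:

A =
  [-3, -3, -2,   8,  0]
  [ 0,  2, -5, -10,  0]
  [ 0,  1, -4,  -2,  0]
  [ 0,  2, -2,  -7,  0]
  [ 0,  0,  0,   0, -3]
x^3 + 9*x^2 + 27*x + 27

The characteristic polynomial is χ_A(x) = (x + 3)^5, so the eigenvalues are known. The minimal polynomial is
  m_A(x) = Π_λ (x − λ)^{k_λ}
where k_λ is the size of the *largest* Jordan block for λ (equivalently, the smallest k with (A − λI)^k v = 0 for every generalised eigenvector v of λ).

  λ = -3: largest Jordan block has size 3, contributing (x + 3)^3

So m_A(x) = (x + 3)^3 = x^3 + 9*x^2 + 27*x + 27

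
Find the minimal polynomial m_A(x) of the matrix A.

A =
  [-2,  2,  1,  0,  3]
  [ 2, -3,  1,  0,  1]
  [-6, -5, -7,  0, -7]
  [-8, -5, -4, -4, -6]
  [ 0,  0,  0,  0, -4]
x^3 + 12*x^2 + 48*x + 64

The characteristic polynomial is χ_A(x) = (x + 4)^5, so the eigenvalues are known. The minimal polynomial is
  m_A(x) = Π_λ (x − λ)^{k_λ}
where k_λ is the size of the *largest* Jordan block for λ (equivalently, the smallest k with (A − λI)^k v = 0 for every generalised eigenvector v of λ).

  λ = -4: largest Jordan block has size 3, contributing (x + 4)^3

So m_A(x) = (x + 4)^3 = x^3 + 12*x^2 + 48*x + 64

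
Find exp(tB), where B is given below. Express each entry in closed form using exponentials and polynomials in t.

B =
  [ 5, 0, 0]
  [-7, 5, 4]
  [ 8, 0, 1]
e^{tB} =
  [exp(5*t), 0, 0]
  [t*exp(5*t) - 2*exp(5*t) + 2*exp(t), exp(5*t), exp(5*t) - exp(t)]
  [2*exp(5*t) - 2*exp(t), 0, exp(t)]

Strategy: write B = P · J · P⁻¹ where J is a Jordan canonical form, so e^{tB} = P · e^{tJ} · P⁻¹, and e^{tJ} can be computed block-by-block.

B has Jordan form
J =
  [1, 0, 0]
  [0, 5, 1]
  [0, 0, 5]
(up to reordering of blocks).

Per-block formulas:
  For a 2×2 Jordan block J_2(5): exp(t · J_2(5)) = e^(5t)·(I + t·N), where N is the 2×2 nilpotent shift.
  For a 1×1 block at λ = 1: exp(t · [1]) = [e^(1t)].

After assembling e^{tJ} and conjugating by P, we get:

e^{tB} =
  [exp(5*t), 0, 0]
  [t*exp(5*t) - 2*exp(5*t) + 2*exp(t), exp(5*t), exp(5*t) - exp(t)]
  [2*exp(5*t) - 2*exp(t), 0, exp(t)]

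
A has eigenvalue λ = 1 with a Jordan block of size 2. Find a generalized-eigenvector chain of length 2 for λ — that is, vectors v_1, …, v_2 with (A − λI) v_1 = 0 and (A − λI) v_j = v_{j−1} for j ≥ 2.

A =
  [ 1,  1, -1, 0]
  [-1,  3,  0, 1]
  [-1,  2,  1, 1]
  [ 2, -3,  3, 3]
A Jordan chain for λ = 1 of length 2:
v_1 = (1, 1, 1, -1)ᵀ
v_2 = (1, 1, 0, 0)ᵀ

Let N = A − (1)·I. We want v_2 with N^2 v_2 = 0 but N^1 v_2 ≠ 0; then v_{j-1} := N · v_j for j = 2, …, 2.

Pick v_2 = (1, 1, 0, 0)ᵀ.
Then v_1 = N · v_2 = (1, 1, 1, -1)ᵀ.

Sanity check: (A − (1)·I) v_1 = (0, 0, 0, 0)ᵀ = 0. ✓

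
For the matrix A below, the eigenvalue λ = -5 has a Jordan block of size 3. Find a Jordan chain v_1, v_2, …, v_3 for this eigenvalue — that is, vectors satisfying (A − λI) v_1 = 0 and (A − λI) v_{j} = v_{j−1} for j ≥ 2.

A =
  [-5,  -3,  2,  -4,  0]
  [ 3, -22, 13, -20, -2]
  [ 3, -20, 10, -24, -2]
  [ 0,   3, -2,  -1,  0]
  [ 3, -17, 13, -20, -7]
A Jordan chain for λ = -5 of length 3:
v_1 = (-3, -18, -21, 3, -18)ᵀ
v_2 = (0, 3, 3, 0, 3)ᵀ
v_3 = (1, 0, 0, 0, 0)ᵀ

Let N = A − (-5)·I. We want v_3 with N^3 v_3 = 0 but N^2 v_3 ≠ 0; then v_{j-1} := N · v_j for j = 3, …, 2.

Pick v_3 = (1, 0, 0, 0, 0)ᵀ.
Then v_2 = N · v_3 = (0, 3, 3, 0, 3)ᵀ.
Then v_1 = N · v_2 = (-3, -18, -21, 3, -18)ᵀ.

Sanity check: (A − (-5)·I) v_1 = (0, 0, 0, 0, 0)ᵀ = 0. ✓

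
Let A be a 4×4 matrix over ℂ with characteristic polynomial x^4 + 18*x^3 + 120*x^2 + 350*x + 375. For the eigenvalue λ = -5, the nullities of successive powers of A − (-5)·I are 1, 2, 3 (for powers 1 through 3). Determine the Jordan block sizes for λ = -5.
Block sizes for λ = -5: [3]

From the dimensions of kernels of powers, the number of Jordan blocks of size at least j is d_j − d_{j−1} where d_j = dim ker(N^j) (with d_0 = 0). Computing the differences gives [1, 1, 1].
The number of blocks of size exactly k is (#blocks of size ≥ k) − (#blocks of size ≥ k + 1), so the partition is: 1 block(s) of size 3.
In nonincreasing order the block sizes are [3].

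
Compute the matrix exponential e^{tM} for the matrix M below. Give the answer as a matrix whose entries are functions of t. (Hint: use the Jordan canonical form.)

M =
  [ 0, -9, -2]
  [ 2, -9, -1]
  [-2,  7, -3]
e^{tM} =
  [t^2*exp(-4*t) + 4*t*exp(-4*t) + exp(-4*t), -5*t^2*exp(-4*t)/2 - 9*t*exp(-4*t), -t^2*exp(-4*t)/2 - 2*t*exp(-4*t)]
  [2*t*exp(-4*t), -5*t*exp(-4*t) + exp(-4*t), -t*exp(-4*t)]
  [2*t^2*exp(-4*t) - 2*t*exp(-4*t), -5*t^2*exp(-4*t) + 7*t*exp(-4*t), -t^2*exp(-4*t) + t*exp(-4*t) + exp(-4*t)]

Strategy: write M = P · J · P⁻¹ where J is a Jordan canonical form, so e^{tM} = P · e^{tJ} · P⁻¹, and e^{tJ} can be computed block-by-block.

M has Jordan form
J =
  [-4,  1,  0]
  [ 0, -4,  1]
  [ 0,  0, -4]
(up to reordering of blocks).

Per-block formulas:
  For a 3×3 Jordan block J_3(-4): exp(t · J_3(-4)) = e^(-4t)·(I + t·N + (t^2/2)·N^2), where N is the 3×3 nilpotent shift.

After assembling e^{tJ} and conjugating by P, we get:

e^{tM} =
  [t^2*exp(-4*t) + 4*t*exp(-4*t) + exp(-4*t), -5*t^2*exp(-4*t)/2 - 9*t*exp(-4*t), -t^2*exp(-4*t)/2 - 2*t*exp(-4*t)]
  [2*t*exp(-4*t), -5*t*exp(-4*t) + exp(-4*t), -t*exp(-4*t)]
  [2*t^2*exp(-4*t) - 2*t*exp(-4*t), -5*t^2*exp(-4*t) + 7*t*exp(-4*t), -t^2*exp(-4*t) + t*exp(-4*t) + exp(-4*t)]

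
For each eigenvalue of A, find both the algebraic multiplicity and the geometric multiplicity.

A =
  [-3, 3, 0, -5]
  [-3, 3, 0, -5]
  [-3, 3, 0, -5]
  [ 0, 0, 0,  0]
λ = 0: alg = 4, geom = 3

Step 1 — factor the characteristic polynomial to read off the algebraic multiplicities:
  χ_A(x) = x^4

Step 2 — compute geometric multiplicities via the rank-nullity identity g(λ) = n − rank(A − λI):
  rank(A − (0)·I) = 1, so dim ker(A − (0)·I) = n − 1 = 3

Summary:
  λ = 0: algebraic multiplicity = 4, geometric multiplicity = 3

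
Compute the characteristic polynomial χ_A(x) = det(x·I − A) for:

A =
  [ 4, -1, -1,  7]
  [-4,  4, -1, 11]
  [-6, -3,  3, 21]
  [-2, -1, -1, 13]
x^4 - 24*x^3 + 216*x^2 - 864*x + 1296

Expanding det(x·I − A) (e.g. by cofactor expansion or by noting that A is similar to its Jordan form J, which has the same characteristic polynomial as A) gives
  χ_A(x) = x^4 - 24*x^3 + 216*x^2 - 864*x + 1296
which factors as (x - 6)^4. The eigenvalues (with algebraic multiplicities) are λ = 6 with multiplicity 4.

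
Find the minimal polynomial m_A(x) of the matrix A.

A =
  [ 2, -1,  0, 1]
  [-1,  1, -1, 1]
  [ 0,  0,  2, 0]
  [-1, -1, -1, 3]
x^3 - 6*x^2 + 12*x - 8

The characteristic polynomial is χ_A(x) = (x - 2)^4, so the eigenvalues are known. The minimal polynomial is
  m_A(x) = Π_λ (x − λ)^{k_λ}
where k_λ is the size of the *largest* Jordan block for λ (equivalently, the smallest k with (A − λI)^k v = 0 for every generalised eigenvector v of λ).

  λ = 2: largest Jordan block has size 3, contributing (x − 2)^3

So m_A(x) = (x - 2)^3 = x^3 - 6*x^2 + 12*x - 8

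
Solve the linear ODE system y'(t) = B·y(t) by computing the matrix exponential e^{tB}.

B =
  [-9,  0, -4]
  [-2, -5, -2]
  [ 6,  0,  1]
e^{tB} =
  [-2*exp(-3*t) + 3*exp(-5*t), 0, -2*exp(-3*t) + 2*exp(-5*t)]
  [-exp(-3*t) + exp(-5*t), exp(-5*t), -exp(-3*t) + exp(-5*t)]
  [3*exp(-3*t) - 3*exp(-5*t), 0, 3*exp(-3*t) - 2*exp(-5*t)]

Strategy: write B = P · J · P⁻¹ where J is a Jordan canonical form, so e^{tB} = P · e^{tJ} · P⁻¹, and e^{tJ} can be computed block-by-block.

B has Jordan form
J =
  [-5,  0,  0]
  [ 0, -5,  0]
  [ 0,  0, -3]
(up to reordering of blocks).

Per-block formulas:
  For a 1×1 block at λ = -5: exp(t · [-5]) = [e^(-5t)].
  For a 1×1 block at λ = -3: exp(t · [-3]) = [e^(-3t)].

After assembling e^{tJ} and conjugating by P, we get:

e^{tB} =
  [-2*exp(-3*t) + 3*exp(-5*t), 0, -2*exp(-3*t) + 2*exp(-5*t)]
  [-exp(-3*t) + exp(-5*t), exp(-5*t), -exp(-3*t) + exp(-5*t)]
  [3*exp(-3*t) - 3*exp(-5*t), 0, 3*exp(-3*t) - 2*exp(-5*t)]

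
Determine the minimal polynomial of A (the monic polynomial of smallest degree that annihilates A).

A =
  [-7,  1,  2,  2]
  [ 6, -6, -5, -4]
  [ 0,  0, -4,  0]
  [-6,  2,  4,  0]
x^3 + 13*x^2 + 56*x + 80

The characteristic polynomial is χ_A(x) = (x + 4)^3*(x + 5), so the eigenvalues are known. The minimal polynomial is
  m_A(x) = Π_λ (x − λ)^{k_λ}
where k_λ is the size of the *largest* Jordan block for λ (equivalently, the smallest k with (A − λI)^k v = 0 for every generalised eigenvector v of λ).

  λ = -5: largest Jordan block has size 1, contributing (x + 5)
  λ = -4: largest Jordan block has size 2, contributing (x + 4)^2

So m_A(x) = (x + 4)^2*(x + 5) = x^3 + 13*x^2 + 56*x + 80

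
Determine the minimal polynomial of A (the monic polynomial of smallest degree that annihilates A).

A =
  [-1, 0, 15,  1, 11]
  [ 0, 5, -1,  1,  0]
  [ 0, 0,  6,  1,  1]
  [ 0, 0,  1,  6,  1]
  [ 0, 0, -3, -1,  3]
x^4 - 14*x^3 + 60*x^2 - 50*x - 125

The characteristic polynomial is χ_A(x) = (x - 5)^4*(x + 1), so the eigenvalues are known. The minimal polynomial is
  m_A(x) = Π_λ (x − λ)^{k_λ}
where k_λ is the size of the *largest* Jordan block for λ (equivalently, the smallest k with (A − λI)^k v = 0 for every generalised eigenvector v of λ).

  λ = -1: largest Jordan block has size 1, contributing (x + 1)
  λ = 5: largest Jordan block has size 3, contributing (x − 5)^3

So m_A(x) = (x - 5)^3*(x + 1) = x^4 - 14*x^3 + 60*x^2 - 50*x - 125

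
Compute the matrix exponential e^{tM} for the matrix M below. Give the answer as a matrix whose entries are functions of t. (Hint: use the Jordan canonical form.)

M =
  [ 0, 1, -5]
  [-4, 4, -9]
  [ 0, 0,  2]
e^{tM} =
  [-2*t*exp(2*t) + exp(2*t), t*exp(2*t), t^2*exp(2*t)/2 - 5*t*exp(2*t)]
  [-4*t*exp(2*t), 2*t*exp(2*t) + exp(2*t), t^2*exp(2*t) - 9*t*exp(2*t)]
  [0, 0, exp(2*t)]

Strategy: write M = P · J · P⁻¹ where J is a Jordan canonical form, so e^{tM} = P · e^{tJ} · P⁻¹, and e^{tJ} can be computed block-by-block.

M has Jordan form
J =
  [2, 1, 0]
  [0, 2, 1]
  [0, 0, 2]
(up to reordering of blocks).

Per-block formulas:
  For a 3×3 Jordan block J_3(2): exp(t · J_3(2)) = e^(2t)·(I + t·N + (t^2/2)·N^2), where N is the 3×3 nilpotent shift.

After assembling e^{tJ} and conjugating by P, we get:

e^{tM} =
  [-2*t*exp(2*t) + exp(2*t), t*exp(2*t), t^2*exp(2*t)/2 - 5*t*exp(2*t)]
  [-4*t*exp(2*t), 2*t*exp(2*t) + exp(2*t), t^2*exp(2*t) - 9*t*exp(2*t)]
  [0, 0, exp(2*t)]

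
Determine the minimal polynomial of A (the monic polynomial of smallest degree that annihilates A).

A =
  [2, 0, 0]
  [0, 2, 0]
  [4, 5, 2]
x^2 - 4*x + 4

The characteristic polynomial is χ_A(x) = (x - 2)^3, so the eigenvalues are known. The minimal polynomial is
  m_A(x) = Π_λ (x − λ)^{k_λ}
where k_λ is the size of the *largest* Jordan block for λ (equivalently, the smallest k with (A − λI)^k v = 0 for every generalised eigenvector v of λ).

  λ = 2: largest Jordan block has size 2, contributing (x − 2)^2

So m_A(x) = (x - 2)^2 = x^2 - 4*x + 4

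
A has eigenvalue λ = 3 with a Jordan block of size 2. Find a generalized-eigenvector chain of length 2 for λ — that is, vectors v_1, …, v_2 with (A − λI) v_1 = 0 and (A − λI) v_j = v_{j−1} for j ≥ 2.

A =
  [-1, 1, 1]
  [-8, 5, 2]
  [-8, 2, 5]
A Jordan chain for λ = 3 of length 2:
v_1 = (-4, -8, -8)ᵀ
v_2 = (1, 0, 0)ᵀ

Let N = A − (3)·I. We want v_2 with N^2 v_2 = 0 but N^1 v_2 ≠ 0; then v_{j-1} := N · v_j for j = 2, …, 2.

Pick v_2 = (1, 0, 0)ᵀ.
Then v_1 = N · v_2 = (-4, -8, -8)ᵀ.

Sanity check: (A − (3)·I) v_1 = (0, 0, 0)ᵀ = 0. ✓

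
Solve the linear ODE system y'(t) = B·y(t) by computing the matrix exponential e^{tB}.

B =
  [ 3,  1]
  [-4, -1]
e^{tB} =
  [2*t*exp(t) + exp(t), t*exp(t)]
  [-4*t*exp(t), -2*t*exp(t) + exp(t)]

Strategy: write B = P · J · P⁻¹ where J is a Jordan canonical form, so e^{tB} = P · e^{tJ} · P⁻¹, and e^{tJ} can be computed block-by-block.

B has Jordan form
J =
  [1, 1]
  [0, 1]
(up to reordering of blocks).

Per-block formulas:
  For a 2×2 Jordan block J_2(1): exp(t · J_2(1)) = e^(1t)·(I + t·N), where N is the 2×2 nilpotent shift.

After assembling e^{tJ} and conjugating by P, we get:

e^{tB} =
  [2*t*exp(t) + exp(t), t*exp(t)]
  [-4*t*exp(t), -2*t*exp(t) + exp(t)]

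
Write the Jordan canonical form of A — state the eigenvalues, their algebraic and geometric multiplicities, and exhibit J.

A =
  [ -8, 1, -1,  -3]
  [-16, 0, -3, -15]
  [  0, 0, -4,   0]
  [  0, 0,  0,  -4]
J_3(-4) ⊕ J_1(-4)

The characteristic polynomial is
  det(x·I − A) = x^4 + 16*x^3 + 96*x^2 + 256*x + 256 = (x + 4)^4

Eigenvalues and multiplicities (the geometric multiplicity of λ is n − rank(A − λI), which equals the number of Jordan blocks for λ):
  λ = -4: algebraic multiplicity = 4, geometric multiplicity = 2

Determining the block sizes for each eigenvalue:
  λ = -4: with am = 4 and gm = 2, the partition is not yet determined (e.g. several partitions of 4 into 2 parts exist). Let N = A − (-4)·I. Computing rank(N^1) = 2, rank(N^2) = 1, rank(N^3) = 0; the number of blocks of size ≥ j is rank(N^{j−1}) − rank(N^j), giving [2, 1, 1]. So we have 1 block(s) of size 3, 1 block(s) of size 1 → block sizes [3, 1]

Assembling the blocks gives a Jordan form
J =
  [-4,  1,  0,  0]
  [ 0, -4,  1,  0]
  [ 0,  0, -4,  0]
  [ 0,  0,  0, -4]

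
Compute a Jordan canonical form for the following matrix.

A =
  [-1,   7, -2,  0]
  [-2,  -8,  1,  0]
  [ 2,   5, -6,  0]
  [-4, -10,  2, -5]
J_3(-5) ⊕ J_1(-5)

The characteristic polynomial is
  det(x·I − A) = x^4 + 20*x^3 + 150*x^2 + 500*x + 625 = (x + 5)^4

Eigenvalues and multiplicities (the geometric multiplicity of λ is n − rank(A − λI), which equals the number of Jordan blocks for λ):
  λ = -5: algebraic multiplicity = 4, geometric multiplicity = 2

Determining the block sizes for each eigenvalue:
  λ = -5: with am = 4 and gm = 2, the partition is not yet determined (e.g. several partitions of 4 into 2 parts exist). Let N = A − (-5)·I. Computing rank(N^1) = 2, rank(N^2) = 1, rank(N^3) = 0; the number of blocks of size ≥ j is rank(N^{j−1}) − rank(N^j), giving [2, 1, 1]. So we have 1 block(s) of size 3, 1 block(s) of size 1 → block sizes [3, 1]

Assembling the blocks gives a Jordan form
J =
  [-5,  1,  0,  0]
  [ 0, -5,  1,  0]
  [ 0,  0, -5,  0]
  [ 0,  0,  0, -5]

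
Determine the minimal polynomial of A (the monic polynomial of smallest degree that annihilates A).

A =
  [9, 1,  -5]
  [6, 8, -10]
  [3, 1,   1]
x^2 - 12*x + 36

The characteristic polynomial is χ_A(x) = (x - 6)^3, so the eigenvalues are known. The minimal polynomial is
  m_A(x) = Π_λ (x − λ)^{k_λ}
where k_λ is the size of the *largest* Jordan block for λ (equivalently, the smallest k with (A − λI)^k v = 0 for every generalised eigenvector v of λ).

  λ = 6: largest Jordan block has size 2, contributing (x − 6)^2

So m_A(x) = (x - 6)^2 = x^2 - 12*x + 36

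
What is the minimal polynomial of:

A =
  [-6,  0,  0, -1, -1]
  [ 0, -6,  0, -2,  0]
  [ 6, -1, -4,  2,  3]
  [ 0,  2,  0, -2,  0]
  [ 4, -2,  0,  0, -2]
x^2 + 8*x + 16

The characteristic polynomial is χ_A(x) = (x + 4)^5, so the eigenvalues are known. The minimal polynomial is
  m_A(x) = Π_λ (x − λ)^{k_λ}
where k_λ is the size of the *largest* Jordan block for λ (equivalently, the smallest k with (A − λI)^k v = 0 for every generalised eigenvector v of λ).

  λ = -4: largest Jordan block has size 2, contributing (x + 4)^2

So m_A(x) = (x + 4)^2 = x^2 + 8*x + 16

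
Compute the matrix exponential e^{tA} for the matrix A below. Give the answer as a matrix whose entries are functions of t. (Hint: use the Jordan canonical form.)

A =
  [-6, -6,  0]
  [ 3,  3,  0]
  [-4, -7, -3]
e^{tA} =
  [-1 + 2*exp(-3*t), -2 + 2*exp(-3*t), 0]
  [1 - exp(-3*t), 2 - exp(-3*t), 0]
  [-t*exp(-3*t) - 1 + exp(-3*t), -t*exp(-3*t) - 2 + 2*exp(-3*t), exp(-3*t)]

Strategy: write A = P · J · P⁻¹ where J is a Jordan canonical form, so e^{tA} = P · e^{tJ} · P⁻¹, and e^{tJ} can be computed block-by-block.

A has Jordan form
J =
  [-3,  1, 0]
  [ 0, -3, 0]
  [ 0,  0, 0]
(up to reordering of blocks).

Per-block formulas:
  For a 1×1 block at λ = 0: exp(t · [0]) = [e^(0t)].
  For a 2×2 Jordan block J_2(-3): exp(t · J_2(-3)) = e^(-3t)·(I + t·N), where N is the 2×2 nilpotent shift.

After assembling e^{tJ} and conjugating by P, we get:

e^{tA} =
  [-1 + 2*exp(-3*t), -2 + 2*exp(-3*t), 0]
  [1 - exp(-3*t), 2 - exp(-3*t), 0]
  [-t*exp(-3*t) - 1 + exp(-3*t), -t*exp(-3*t) - 2 + 2*exp(-3*t), exp(-3*t)]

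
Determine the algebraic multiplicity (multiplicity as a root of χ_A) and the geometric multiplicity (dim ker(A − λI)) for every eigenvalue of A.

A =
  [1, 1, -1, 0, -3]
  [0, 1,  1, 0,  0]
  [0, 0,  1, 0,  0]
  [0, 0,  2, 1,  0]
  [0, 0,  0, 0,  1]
λ = 1: alg = 5, geom = 3

Step 1 — factor the characteristic polynomial to read off the algebraic multiplicities:
  χ_A(x) = (x - 1)^5

Step 2 — compute geometric multiplicities via the rank-nullity identity g(λ) = n − rank(A − λI):
  rank(A − (1)·I) = 2, so dim ker(A − (1)·I) = n − 2 = 3

Summary:
  λ = 1: algebraic multiplicity = 5, geometric multiplicity = 3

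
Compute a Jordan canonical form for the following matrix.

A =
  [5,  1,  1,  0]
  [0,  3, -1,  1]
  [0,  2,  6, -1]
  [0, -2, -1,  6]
J_2(5) ⊕ J_2(5)

The characteristic polynomial is
  det(x·I − A) = x^4 - 20*x^3 + 150*x^2 - 500*x + 625 = (x - 5)^4

Eigenvalues and multiplicities (the geometric multiplicity of λ is n − rank(A − λI), which equals the number of Jordan blocks for λ):
  λ = 5: algebraic multiplicity = 4, geometric multiplicity = 2

Determining the block sizes for each eigenvalue:
  λ = 5: with am = 4 and gm = 2, the partition is not yet determined (e.g. several partitions of 4 into 2 parts exist). Let N = A − (5)·I. Computing rank(N^1) = 2, rank(N^2) = 0; the number of blocks of size ≥ j is rank(N^{j−1}) − rank(N^j), giving [2, 2]. So we have 2 block(s) of size 2 → block sizes [2, 2]

Assembling the blocks gives a Jordan form
J =
  [5, 1, 0, 0]
  [0, 5, 0, 0]
  [0, 0, 5, 1]
  [0, 0, 0, 5]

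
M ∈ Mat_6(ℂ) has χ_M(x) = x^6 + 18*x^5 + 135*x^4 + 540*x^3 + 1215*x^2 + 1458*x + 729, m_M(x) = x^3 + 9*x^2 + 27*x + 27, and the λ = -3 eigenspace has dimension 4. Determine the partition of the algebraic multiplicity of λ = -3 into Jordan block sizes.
Block sizes for λ = -3: [3, 1, 1, 1]

Step 1 — from the characteristic polynomial, algebraic multiplicity of λ = -3 is 6. From dim ker(M − (-3)·I) = 4, there are exactly 4 Jordan blocks for λ = -3.
Step 2 — from the minimal polynomial, the factor (x + 3)^3 tells us the largest block for λ = -3 has size 3.
Step 3 — with total size 6, 4 blocks, and largest block 3, the block sizes (in nonincreasing order) are [3, 1, 1, 1].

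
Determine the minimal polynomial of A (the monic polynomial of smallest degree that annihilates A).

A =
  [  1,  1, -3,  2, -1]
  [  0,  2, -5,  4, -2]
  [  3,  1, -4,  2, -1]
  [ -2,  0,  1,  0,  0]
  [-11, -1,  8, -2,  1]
x^3

The characteristic polynomial is χ_A(x) = x^5, so the eigenvalues are known. The minimal polynomial is
  m_A(x) = Π_λ (x − λ)^{k_λ}
where k_λ is the size of the *largest* Jordan block for λ (equivalently, the smallest k with (A − λI)^k v = 0 for every generalised eigenvector v of λ).

  λ = 0: largest Jordan block has size 3, contributing (x − 0)^3

So m_A(x) = x^3 = x^3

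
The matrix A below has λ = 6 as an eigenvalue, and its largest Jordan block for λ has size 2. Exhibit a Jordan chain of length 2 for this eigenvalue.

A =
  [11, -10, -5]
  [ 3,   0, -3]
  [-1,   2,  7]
A Jordan chain for λ = 6 of length 2:
v_1 = (5, 3, -1)ᵀ
v_2 = (1, 0, 0)ᵀ

Let N = A − (6)·I. We want v_2 with N^2 v_2 = 0 but N^1 v_2 ≠ 0; then v_{j-1} := N · v_j for j = 2, …, 2.

Pick v_2 = (1, 0, 0)ᵀ.
Then v_1 = N · v_2 = (5, 3, -1)ᵀ.

Sanity check: (A − (6)·I) v_1 = (0, 0, 0)ᵀ = 0. ✓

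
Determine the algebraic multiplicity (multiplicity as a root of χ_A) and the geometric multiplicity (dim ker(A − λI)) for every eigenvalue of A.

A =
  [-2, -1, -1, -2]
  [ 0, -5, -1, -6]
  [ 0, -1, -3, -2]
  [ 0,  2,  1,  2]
λ = -2: alg = 4, geom = 2

Step 1 — factor the characteristic polynomial to read off the algebraic multiplicities:
  χ_A(x) = (x + 2)^4

Step 2 — compute geometric multiplicities via the rank-nullity identity g(λ) = n − rank(A − λI):
  rank(A − (-2)·I) = 2, so dim ker(A − (-2)·I) = n − 2 = 2

Summary:
  λ = -2: algebraic multiplicity = 4, geometric multiplicity = 2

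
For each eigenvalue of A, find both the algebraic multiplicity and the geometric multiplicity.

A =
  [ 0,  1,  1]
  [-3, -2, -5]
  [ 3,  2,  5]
λ = 0: alg = 2, geom = 1; λ = 3: alg = 1, geom = 1

Step 1 — factor the characteristic polynomial to read off the algebraic multiplicities:
  χ_A(x) = x^2*(x - 3)

Step 2 — compute geometric multiplicities via the rank-nullity identity g(λ) = n − rank(A − λI):
  rank(A − (0)·I) = 2, so dim ker(A − (0)·I) = n − 2 = 1
  rank(A − (3)·I) = 2, so dim ker(A − (3)·I) = n − 2 = 1

Summary:
  λ = 0: algebraic multiplicity = 2, geometric multiplicity = 1
  λ = 3: algebraic multiplicity = 1, geometric multiplicity = 1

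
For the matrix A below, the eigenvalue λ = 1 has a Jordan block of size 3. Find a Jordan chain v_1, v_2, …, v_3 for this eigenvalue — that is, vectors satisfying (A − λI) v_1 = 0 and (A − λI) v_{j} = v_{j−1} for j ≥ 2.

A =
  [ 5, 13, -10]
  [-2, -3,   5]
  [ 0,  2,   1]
A Jordan chain for λ = 1 of length 3:
v_1 = (-10, 0, -4)ᵀ
v_2 = (4, -2, 0)ᵀ
v_3 = (1, 0, 0)ᵀ

Let N = A − (1)·I. We want v_3 with N^3 v_3 = 0 but N^2 v_3 ≠ 0; then v_{j-1} := N · v_j for j = 3, …, 2.

Pick v_3 = (1, 0, 0)ᵀ.
Then v_2 = N · v_3 = (4, -2, 0)ᵀ.
Then v_1 = N · v_2 = (-10, 0, -4)ᵀ.

Sanity check: (A − (1)·I) v_1 = (0, 0, 0)ᵀ = 0. ✓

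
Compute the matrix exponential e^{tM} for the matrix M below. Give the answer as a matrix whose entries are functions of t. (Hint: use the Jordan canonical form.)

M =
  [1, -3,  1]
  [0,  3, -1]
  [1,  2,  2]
e^{tM} =
  [t^2*exp(2*t) - t*exp(2*t) + exp(2*t), t^2*exp(2*t) - 3*t*exp(2*t), t^2*exp(2*t) + t*exp(2*t)]
  [-t^2*exp(2*t)/2, -t^2*exp(2*t)/2 + t*exp(2*t) + exp(2*t), -t^2*exp(2*t)/2 - t*exp(2*t)]
  [-t^2*exp(2*t)/2 + t*exp(2*t), -t^2*exp(2*t)/2 + 2*t*exp(2*t), -t^2*exp(2*t)/2 + exp(2*t)]

Strategy: write M = P · J · P⁻¹ where J is a Jordan canonical form, so e^{tM} = P · e^{tJ} · P⁻¹, and e^{tJ} can be computed block-by-block.

M has Jordan form
J =
  [2, 1, 0]
  [0, 2, 1]
  [0, 0, 2]
(up to reordering of blocks).

Per-block formulas:
  For a 3×3 Jordan block J_3(2): exp(t · J_3(2)) = e^(2t)·(I + t·N + (t^2/2)·N^2), where N is the 3×3 nilpotent shift.

After assembling e^{tJ} and conjugating by P, we get:

e^{tM} =
  [t^2*exp(2*t) - t*exp(2*t) + exp(2*t), t^2*exp(2*t) - 3*t*exp(2*t), t^2*exp(2*t) + t*exp(2*t)]
  [-t^2*exp(2*t)/2, -t^2*exp(2*t)/2 + t*exp(2*t) + exp(2*t), -t^2*exp(2*t)/2 - t*exp(2*t)]
  [-t^2*exp(2*t)/2 + t*exp(2*t), -t^2*exp(2*t)/2 + 2*t*exp(2*t), -t^2*exp(2*t)/2 + exp(2*t)]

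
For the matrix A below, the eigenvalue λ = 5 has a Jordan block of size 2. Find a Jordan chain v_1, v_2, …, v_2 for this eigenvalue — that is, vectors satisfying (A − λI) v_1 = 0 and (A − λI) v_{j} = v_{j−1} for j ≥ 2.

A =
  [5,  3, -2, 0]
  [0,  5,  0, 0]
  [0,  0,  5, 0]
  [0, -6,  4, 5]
A Jordan chain for λ = 5 of length 2:
v_1 = (3, 0, 0, -6)ᵀ
v_2 = (0, 1, 0, 0)ᵀ

Let N = A − (5)·I. We want v_2 with N^2 v_2 = 0 but N^1 v_2 ≠ 0; then v_{j-1} := N · v_j for j = 2, …, 2.

Pick v_2 = (0, 1, 0, 0)ᵀ.
Then v_1 = N · v_2 = (3, 0, 0, -6)ᵀ.

Sanity check: (A − (5)·I) v_1 = (0, 0, 0, 0)ᵀ = 0. ✓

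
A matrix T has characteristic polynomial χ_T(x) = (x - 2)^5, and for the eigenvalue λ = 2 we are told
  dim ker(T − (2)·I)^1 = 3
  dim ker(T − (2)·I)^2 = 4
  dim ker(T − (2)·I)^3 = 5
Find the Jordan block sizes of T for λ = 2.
Block sizes for λ = 2: [3, 1, 1]

From the dimensions of kernels of powers, the number of Jordan blocks of size at least j is d_j − d_{j−1} where d_j = dim ker(N^j) (with d_0 = 0). Computing the differences gives [3, 1, 1].
The number of blocks of size exactly k is (#blocks of size ≥ k) − (#blocks of size ≥ k + 1), so the partition is: 2 block(s) of size 1, 1 block(s) of size 3.
In nonincreasing order the block sizes are [3, 1, 1].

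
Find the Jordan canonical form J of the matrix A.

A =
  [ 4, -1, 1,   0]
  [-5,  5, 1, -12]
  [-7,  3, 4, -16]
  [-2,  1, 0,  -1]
J_3(3) ⊕ J_1(3)

The characteristic polynomial is
  det(x·I − A) = x^4 - 12*x^3 + 54*x^2 - 108*x + 81 = (x - 3)^4

Eigenvalues and multiplicities (the geometric multiplicity of λ is n − rank(A − λI), which equals the number of Jordan blocks for λ):
  λ = 3: algebraic multiplicity = 4, geometric multiplicity = 2

Determining the block sizes for each eigenvalue:
  λ = 3: with am = 4 and gm = 2, the partition is not yet determined (e.g. several partitions of 4 into 2 parts exist). Let N = A − (3)·I. Computing rank(N^1) = 2, rank(N^2) = 1, rank(N^3) = 0; the number of blocks of size ≥ j is rank(N^{j−1}) − rank(N^j), giving [2, 1, 1]. So we have 1 block(s) of size 3, 1 block(s) of size 1 → block sizes [3, 1]

Assembling the blocks gives a Jordan form
J =
  [3, 1, 0, 0]
  [0, 3, 1, 0]
  [0, 0, 3, 0]
  [0, 0, 0, 3]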